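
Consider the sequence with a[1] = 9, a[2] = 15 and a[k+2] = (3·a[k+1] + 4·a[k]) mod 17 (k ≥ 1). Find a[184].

14

a[1] = 9; a[2] = 15; a[3] = 13; a[4] = 14; a[5] = 9; a[6] = 15.
Since (a[5], a[6]) = (a[1], a[2]) = (9, 15) (two consecutive terms determine the rest), the sequence is periodic with period 4.
(184 - 1) mod 4 = 3, so a[184] = a[4] = 14.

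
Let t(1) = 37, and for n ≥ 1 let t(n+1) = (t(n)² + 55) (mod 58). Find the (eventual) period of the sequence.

We have t(1) = 37, t(2) = 32, t(3) = 35, t(4) = 4, t(5) = 13, t(6) = 50, t(7) = 3, t(8) = 6, t(9) = 33, t(10) = 42, t(11) = 21, t(12) = 32.
Since t(12) = t(2) = 32, the sequence is eventually periodic: after a pre-period of length 1 it cycles with period 10.

10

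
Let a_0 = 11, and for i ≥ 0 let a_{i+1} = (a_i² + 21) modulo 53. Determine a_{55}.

We have a_0 = 11, a_1 = 36, a_2 = 45, a_3 = 32, a_4 = 38, a_5 = 34, a_6 = 11.
Since a_6 = a_0 = 11, the sequence is periodic with period 6.
So a_{55} = a_{0 + ((55-0) mod 6)} = a_1 = 36.

36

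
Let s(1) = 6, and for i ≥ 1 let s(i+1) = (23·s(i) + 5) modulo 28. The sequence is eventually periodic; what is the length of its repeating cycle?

Listing terms: s(1) = 6, s(2) = 3, s(3) = 18, s(4) = 27, s(5) = 10, s(6) = 11, s(7) = 6.
The sequence repeats with period 6.

6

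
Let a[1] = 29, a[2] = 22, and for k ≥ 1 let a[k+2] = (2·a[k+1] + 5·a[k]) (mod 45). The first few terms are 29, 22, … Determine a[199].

29

Listing terms: a[1] = 29, a[2] = 22, a[3] = 9, a[4] = 38, a[5] = 31, a[6] = 27, a[7] = 29, a[8] = 13, a[9] = 36, a[10] = 2, a[11] = 4, a[12] = 18, a[13] = 11, a[14] = 22, a[15] = 9.
Since (a[14], a[15]) = (a[2], a[3]) = (22, 9) (two consecutive terms determine the rest), the sequence is eventually periodic: after a pre-period of length 1 it cycles with period 12.
For k ≥ 2, a[k] depends only on (k - 2) mod 12. (199 - 2) mod 12 = 5, so a[199] = a[7] = 29.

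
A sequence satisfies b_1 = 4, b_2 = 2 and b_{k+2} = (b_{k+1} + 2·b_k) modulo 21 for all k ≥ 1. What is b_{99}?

Listing terms: b_1 = 4,  b_2 = 2,  b_3 = 10,  b_4 = 14,  b_5 = 13,  b_6 = 20,  b_7 = 4,  b_8 = 2.
The sequence repeats with period 6.
So b_{99} = b_{1 + ((99-1) mod 6)} = b_3 = 10.

10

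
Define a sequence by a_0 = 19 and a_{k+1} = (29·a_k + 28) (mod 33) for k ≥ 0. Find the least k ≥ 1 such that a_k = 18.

We have a_0 = 19,  a_1 = 18,  a_2 = 22,  a_3 = 6,  a_4 = 4,  a_5 = 12,  a_6 = 13,  a_7 = 9,  a_8 = 25,  a_9 = 27,  a_{10} = 19.
Since a_{10} = a_0 = 19, the sequence is periodic with period 10.
The value 18 first appears (with k ≥ 1) at a_1.

1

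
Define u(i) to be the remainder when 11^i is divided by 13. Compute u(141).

8

Computing terms: u(0) = 1; u(1) = 11; u(2) = 4; u(3) = 5; u(4) = 3; u(5) = 7; u(6) = 12; u(7) = 2; u(8) = 9; u(9) = 8; u(10) = 10; u(11) = 6; u(12) = 1.
The sequence repeats with period 12.
So u(141) = u(0 + ((141-0) mod 12)) = u(9) = 8.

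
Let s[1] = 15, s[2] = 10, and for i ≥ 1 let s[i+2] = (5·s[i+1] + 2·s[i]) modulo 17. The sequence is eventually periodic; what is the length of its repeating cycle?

8

Listing terms: s[1] = 15, s[2] = 10, s[3] = 12, s[4] = 12, s[5] = 16, s[6] = 2, s[7] = 8, s[8] = 10, s[9] = 15, s[10] = 10.
The sequence repeats with period 8.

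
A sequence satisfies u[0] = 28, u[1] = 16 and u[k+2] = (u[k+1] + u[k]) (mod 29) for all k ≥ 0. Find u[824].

We have u[0] = 28,  u[1] = 16,  u[2] = 15,  u[3] = 2,  u[4] = 17,  u[5] = 19,  u[6] = 7,  u[7] = 26,  u[8] = 4,  u[9] = 1,  u[10] = 5,  u[11] = 6,  u[12] = 11,  u[13] = 17,  u[14] = 28,  u[15] = 16.
The sequence repeats with period 14.
So u[824] = u[0 + ((824-0) mod 14)] = u[12] = 11.

11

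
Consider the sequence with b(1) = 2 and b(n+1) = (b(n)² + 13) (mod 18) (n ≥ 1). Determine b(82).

Computing terms: b(1) = 2,  b(2) = 17,  b(3) = 14,  b(4) = 11,  b(5) = 8,  b(6) = 5,  b(7) = 2.
Since b(7) = b(1) = 2, the sequence is periodic with period 6.
(82 - 1) mod 6 = 3, so b(82) = b(4) = 11.

11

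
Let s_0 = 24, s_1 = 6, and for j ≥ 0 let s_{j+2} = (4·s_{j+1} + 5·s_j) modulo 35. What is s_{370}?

29

s_0 = 24, s_1 = 6, s_2 = 4, s_3 = 11, s_4 = 29, s_5 = 31, s_6 = 24, s_7 = 6.
Since (s_6, s_7) = (s_0, s_1) = (24, 6) (two consecutive terms determine the rest), the sequence is periodic with period 6.
So s_{370} = s_{0 + ((370-0) mod 6)} = s_4 = 29.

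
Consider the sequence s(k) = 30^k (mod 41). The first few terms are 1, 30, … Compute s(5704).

37

Computing terms: s(0) = 1,  s(1) = 30,  s(2) = 39,  s(3) = 22,  s(4) = 4,  s(5) = 38,  s(6) = 33,  s(7) = 6,  s(8) = 16,  s(9) = 29,  s(10) = 9,  s(11) = 24,  s(12) = 23,  s(13) = 34,  s(14) = 36,  s(15) = 14,  s(16) = 10,  s(17) = 13,  s(18) = 21,  s(19) = 15,  s(20) = 40,  s(21) = 11,  s(22) = 2,  s(23) = 19,  s(24) = 37,  s(25) = 3,  s(26) = 8,  s(27) = 35,  s(28) = 25,  s(29) = 12,  s(30) = 32,  s(31) = 17,  s(32) = 18,  s(33) = 7,  s(34) = 5,  s(35) = 27,  s(36) = 31,  s(37) = 28,  s(38) = 20,  s(39) = 26,  s(40) = 1.
Since s(40) = s(0) = 1, the sequence is periodic with period 40.
So s(5704) = s(0 + ((5704-0) mod 40)) = s(24) = 37.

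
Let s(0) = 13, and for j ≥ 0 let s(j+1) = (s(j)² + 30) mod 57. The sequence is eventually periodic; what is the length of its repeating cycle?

3

Listing terms: s(0) = 13, s(1) = 28, s(2) = 16, s(3) = 1, s(4) = 31, s(5) = 22, s(6) = 1.
Since s(6) = s(3) = 1, the sequence is eventually periodic: after a pre-period of length 3 it cycles with period 3.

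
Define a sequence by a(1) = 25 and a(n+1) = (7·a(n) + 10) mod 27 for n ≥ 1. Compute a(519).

a(1) = 25, a(2) = 23, a(3) = 9, a(4) = 19, a(5) = 8, a(6) = 12, a(7) = 13, a(8) = 20, a(9) = 15, a(10) = 7, a(11) = 5, a(12) = 18, a(13) = 1, a(14) = 17, a(15) = 21, a(16) = 22, a(17) = 2, a(18) = 24, a(19) = 16, a(20) = 14, a(21) = 0, a(22) = 10, a(23) = 26, a(24) = 3, a(25) = 4, a(26) = 11, a(27) = 6, a(28) = 25.
The sequence repeats with period 27.
(519 - 1) mod 27 = 5, so a(519) = a(6) = 12.

12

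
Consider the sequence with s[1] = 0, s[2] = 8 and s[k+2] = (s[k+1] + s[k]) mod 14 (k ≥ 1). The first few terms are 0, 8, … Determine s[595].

8

s[1] = 0; s[2] = 8; s[3] = 8; s[4] = 2; s[5] = 10; s[6] = 12; s[7] = 8; s[8] = 6; s[9] = 0; s[10] = 6; s[11] = 6; s[12] = 12; s[13] = 4; s[14] = 2; s[15] = 6; s[16] = 8; s[17] = 0; s[18] = 8.
Since (s[17], s[18]) = (s[1], s[2]) = (0, 8) (two consecutive terms determine the rest), the sequence is periodic with period 16.
So s[595] = s[1 + ((595-1) mod 16)] = s[3] = 8.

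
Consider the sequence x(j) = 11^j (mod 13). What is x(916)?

3

Listing terms: x(0) = 1,  x(1) = 11,  x(2) = 4,  x(3) = 5,  x(4) = 3,  x(5) = 7,  x(6) = 12,  x(7) = 2,  x(8) = 9,  x(9) = 8,  x(10) = 10,  x(11) = 6,  x(12) = 1.
Since x(12) = x(0) = 1, the sequence is periodic with period 12.
(916 - 0) mod 12 = 4, so x(916) = x(4) = 3.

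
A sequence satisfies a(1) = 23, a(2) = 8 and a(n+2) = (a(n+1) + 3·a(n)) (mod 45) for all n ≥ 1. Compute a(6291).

32

a(1) = 23, a(2) = 8, a(3) = 32, a(4) = 11, a(5) = 17, a(6) = 5, a(7) = 11, a(8) = 26, a(9) = 14, a(10) = 2, a(11) = 44, a(12) = 5, a(13) = 2, a(14) = 17, a(15) = 23, a(16) = 29, a(17) = 8, a(18) = 5, a(19) = 29, a(20) = 44, a(21) = 41, a(22) = 38, a(23) = 26, a(24) = 5, a(25) = 38, a(26) = 8, a(27) = 32.
Since (a(26), a(27)) = (a(2), a(3)) = (8, 32) (two consecutive terms determine the rest), the sequence is eventually periodic: after a pre-period of length 1 it cycles with period 24.
For n ≥ 2, a(n) depends only on (n - 2) mod 24. (6291 - 2) mod 24 = 1, so a(6291) = a(3) = 32.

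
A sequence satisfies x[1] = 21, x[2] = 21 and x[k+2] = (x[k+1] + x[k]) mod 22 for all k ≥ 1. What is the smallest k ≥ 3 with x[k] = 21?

We have x[1] = 21,  x[2] = 21,  x[3] = 20,  x[4] = 19,  x[5] = 17,  x[6] = 14,  x[7] = 9,  x[8] = 1,  x[9] = 10,  x[10] = 11,  x[11] = 21,  x[12] = 10,  x[13] = 9,  x[14] = 19,  x[15] = 6,  x[16] = 3,  x[17] = 9,  x[18] = 12,  x[19] = 21,  x[20] = 11,  x[21] = 10,  x[22] = 21,  x[23] = 9,  x[24] = 8,  x[25] = 17,  x[26] = 3,  x[27] = 20,  x[28] = 1,  x[29] = 21,  x[30] = 0,  x[31] = 21,  x[32] = 21.
The sequence repeats with period 30.
The value 21 first appears (with k ≥ 3) at x[11].

11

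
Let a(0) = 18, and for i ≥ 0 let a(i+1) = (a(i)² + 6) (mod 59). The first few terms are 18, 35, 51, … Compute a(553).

Listing terms: a(0) = 18, a(1) = 35, a(2) = 51, a(3) = 11, a(4) = 9, a(5) = 28, a(6) = 23, a(7) = 4, a(8) = 22, a(9) = 18.
The sequence repeats with period 9.
(553 - 0) mod 9 = 4, so a(553) = a(4) = 9.

9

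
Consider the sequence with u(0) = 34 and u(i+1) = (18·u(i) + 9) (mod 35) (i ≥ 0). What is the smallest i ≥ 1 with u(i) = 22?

u(0) = 34, u(1) = 26, u(2) = 22, u(3) = 20, u(4) = 19, u(5) = 1, u(6) = 27, u(7) = 5, u(8) = 29, u(9) = 6, u(10) = 12, u(11) = 15, u(12) = 34.
The sequence repeats with period 12.
The value 22 first appears (with i ≥ 1) at u(2).

2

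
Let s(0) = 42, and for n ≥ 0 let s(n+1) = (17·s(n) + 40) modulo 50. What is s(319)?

6

s(0) = 42, s(1) = 4, s(2) = 8, s(3) = 26, s(4) = 32, s(5) = 34, s(6) = 18, s(7) = 46, s(8) = 22, s(9) = 14, s(10) = 28, s(11) = 16, s(12) = 12, s(13) = 44, s(14) = 38, s(15) = 36, s(16) = 2, s(17) = 24, s(18) = 48, s(19) = 6, s(20) = 42.
Since s(20) = s(0) = 42, the sequence is periodic with period 20.
(319 - 0) mod 20 = 19, so s(319) = s(19) = 6.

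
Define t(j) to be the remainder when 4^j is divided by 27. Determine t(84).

10

Computing terms: t(0) = 1, t(1) = 4, t(2) = 16, t(3) = 10, t(4) = 13, t(5) = 25, t(6) = 19, t(7) = 22, t(8) = 7, t(9) = 1.
The sequence repeats with period 9.
So t(84) = t(0 + ((84-0) mod 9)) = t(3) = 10.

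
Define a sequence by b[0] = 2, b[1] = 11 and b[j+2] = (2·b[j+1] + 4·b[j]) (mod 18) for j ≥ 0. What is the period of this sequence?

We have b[0] = 2; b[1] = 11; b[2] = 12; b[3] = 14; b[4] = 4; b[5] = 10; b[6] = 0; b[7] = 4; b[8] = 8; b[9] = 14; b[10] = 6; b[11] = 14; b[12] = 16; b[13] = 16; b[14] = 6; b[15] = 4; b[16] = 14; b[17] = 8; b[18] = 0; b[19] = 14; b[20] = 10; b[21] = 4; b[22] = 12; b[23] = 4; b[24] = 2; b[25] = 2; b[26] = 12; b[27] = 14.
Since (b[26], b[27]) = (b[2], b[3]) = (12, 14) (two consecutive terms determine the rest), the sequence is eventually periodic: after a pre-period of length 2 it cycles with period 24.

24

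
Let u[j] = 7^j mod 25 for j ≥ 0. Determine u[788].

1

u[0] = 1,  u[1] = 7,  u[2] = 24,  u[3] = 18,  u[4] = 1.
The sequence repeats with period 4.
(788 - 0) mod 4 = 0, so u[788] = u[0] = 1.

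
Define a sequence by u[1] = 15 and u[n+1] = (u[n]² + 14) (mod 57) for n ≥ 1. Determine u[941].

Listing terms: u[1] = 15,  u[2] = 11,  u[3] = 21,  u[4] = 56,  u[5] = 15.
The sequence repeats with period 4.
(941 - 1) mod 4 = 0, so u[941] = u[1] = 15.

15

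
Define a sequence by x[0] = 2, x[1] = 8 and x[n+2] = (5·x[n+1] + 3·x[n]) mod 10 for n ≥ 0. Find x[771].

4

We have x[0] = 2; x[1] = 8; x[2] = 6; x[3] = 4; x[4] = 8; x[5] = 2; x[6] = 4; x[7] = 6; x[8] = 2; x[9] = 8.
Since (x[8], x[9]) = (x[0], x[1]) = (2, 8) (two consecutive terms determine the rest), the sequence is periodic with period 8.
(771 - 0) mod 8 = 3, so x[771] = x[3] = 4.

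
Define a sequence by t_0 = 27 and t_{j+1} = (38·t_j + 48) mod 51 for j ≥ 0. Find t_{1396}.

27

Listing terms: t_0 = 27,  t_1 = 3,  t_2 = 9,  t_3 = 33,  t_4 = 27.
The sequence repeats with period 4.
(1396 - 0) mod 4 = 0, so t_{1396} = t_0 = 27.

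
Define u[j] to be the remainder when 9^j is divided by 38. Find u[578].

5

u[0] = 1,  u[1] = 9,  u[2] = 5,  u[3] = 7,  u[4] = 25,  u[5] = 35,  u[6] = 11,  u[7] = 23,  u[8] = 17,  u[9] = 1.
The sequence repeats with period 9.
So u[578] = u[0 + ((578-0) mod 9)] = u[2] = 5.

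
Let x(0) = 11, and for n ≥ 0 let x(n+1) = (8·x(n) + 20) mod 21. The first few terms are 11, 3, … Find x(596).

We have x(0) = 11; x(1) = 3; x(2) = 2; x(3) = 15; x(4) = 14; x(5) = 6; x(6) = 5; x(7) = 18; x(8) = 17; x(9) = 9; x(10) = 8; x(11) = 0; x(12) = 20; x(13) = 12; x(14) = 11.
The sequence repeats with period 14.
(596 - 0) mod 14 = 8, so x(596) = x(8) = 17.

17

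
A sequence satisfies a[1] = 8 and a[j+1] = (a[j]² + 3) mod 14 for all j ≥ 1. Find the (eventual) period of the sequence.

Listing terms: a[1] = 8, a[2] = 11, a[3] = 12, a[4] = 7, a[5] = 10, a[6] = 5, a[7] = 0, a[8] = 3, a[9] = 12.
Since a[9] = a[3] = 12, the sequence is eventually periodic: after a pre-period of length 2 it cycles with period 6.

6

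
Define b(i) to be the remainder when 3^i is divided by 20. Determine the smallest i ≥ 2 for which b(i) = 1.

b(1) = 3; b(2) = 9; b(3) = 7; b(4) = 1; b(5) = 3.
The sequence repeats with period 4.
The value 1 first appears (with i ≥ 2) at b(4).

4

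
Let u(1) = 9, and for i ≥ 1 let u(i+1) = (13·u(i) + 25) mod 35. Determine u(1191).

u(1) = 9; u(2) = 2; u(3) = 16; u(4) = 23; u(5) = 9.
Since u(5) = u(1) = 9, the sequence is periodic with period 4.
So u(1191) = u(1 + ((1191-1) mod 4)) = u(3) = 16.

16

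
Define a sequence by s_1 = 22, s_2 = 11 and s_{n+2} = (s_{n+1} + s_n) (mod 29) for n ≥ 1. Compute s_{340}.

We have s_1 = 22; s_2 = 11; s_3 = 4; s_4 = 15; s_5 = 19; s_6 = 5; s_7 = 24; s_8 = 0; s_9 = 24; s_{10} = 24; s_{11} = 19; s_{12} = 14; s_{13} = 4; s_{14} = 18; s_{15} = 22; s_{16} = 11.
The sequence repeats with period 14.
So s_{340} = s_{1 + ((340-1) mod 14)} = s_4 = 15.

15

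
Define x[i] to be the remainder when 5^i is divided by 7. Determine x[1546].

2

Listing terms: x[0] = 1,  x[1] = 5,  x[2] = 4,  x[3] = 6,  x[4] = 2,  x[5] = 3,  x[6] = 1.
The sequence repeats with period 6.
So x[1546] = x[0 + ((1546-0) mod 6)] = x[4] = 2.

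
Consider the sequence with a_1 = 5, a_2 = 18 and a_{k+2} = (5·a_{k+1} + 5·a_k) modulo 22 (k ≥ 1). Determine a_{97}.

Computing terms: a_1 = 5; a_2 = 18; a_3 = 5; a_4 = 5; a_5 = 6; a_6 = 11; a_7 = 19; a_8 = 18; a_9 = 9; a_{10} = 3; a_{11} = 16; a_{12} = 7; a_{13} = 5; a_{14} = 16; a_{15} = 17; a_{16} = 11; a_{17} = 8; a_{18} = 7; a_{19} = 9; a_{20} = 14; a_{21} = 5; a_{22} = 7; a_{23} = 16; a_{24} = 5; a_{25} = 17; a_{26} = 0; a_{27} = 19; a_{28} = 7; a_{29} = 20; a_{30} = 3; a_{31} = 5; a_{32} = 18.
Since (a_{31}, a_{32}) = (a_1, a_2) = (5, 18) (two consecutive terms determine the rest), the sequence is periodic with period 30.
So a_{97} = a_{1 + ((97-1) mod 30)} = a_7 = 19.

19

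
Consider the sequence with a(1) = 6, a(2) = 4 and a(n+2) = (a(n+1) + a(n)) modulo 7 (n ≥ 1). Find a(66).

We have a(1) = 6,  a(2) = 4,  a(3) = 3,  a(4) = 0,  a(5) = 3,  a(6) = 3,  a(7) = 6,  a(8) = 2,  a(9) = 1,  a(10) = 3,  a(11) = 4,  a(12) = 0,  a(13) = 4,  a(14) = 4,  a(15) = 1,  a(16) = 5,  a(17) = 6,  a(18) = 4.
The sequence repeats with period 16.
(66 - 1) mod 16 = 1, so a(66) = a(2) = 4.

4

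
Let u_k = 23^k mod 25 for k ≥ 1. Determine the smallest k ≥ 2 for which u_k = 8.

u_1 = 23; u_2 = 4; u_3 = 17; u_4 = 16; u_5 = 18; u_6 = 14; u_7 = 22; u_8 = 6; u_9 = 13; u_{10} = 24; u_{11} = 2; u_{12} = 21; u_{13} = 8; u_{14} = 9; u_{15} = 7; u_{16} = 11; u_{17} = 3; u_{18} = 19; u_{19} = 12; u_{20} = 1; u_{21} = 23.
Since u_{21} = u_1 = 23, the sequence is periodic with period 20.
The value 8 first appears (with k ≥ 2) at u_{13}.

13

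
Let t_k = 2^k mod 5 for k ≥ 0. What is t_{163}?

3

Computing terms: t_0 = 1; t_1 = 2; t_2 = 4; t_3 = 3; t_4 = 1.
The sequence repeats with period 4.
(163 - 0) mod 4 = 3, so t_{163} = t_3 = 3.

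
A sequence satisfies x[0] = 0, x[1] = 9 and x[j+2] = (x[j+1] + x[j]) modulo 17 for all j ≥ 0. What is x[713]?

Listing terms: x[0] = 0,  x[1] = 9,  x[2] = 9,  x[3] = 1,  x[4] = 10,  x[5] = 11,  x[6] = 4,  x[7] = 15,  x[8] = 2,  x[9] = 0,  x[10] = 2,  x[11] = 2,  x[12] = 4,  x[13] = 6,  x[14] = 10,  x[15] = 16,  x[16] = 9,  x[17] = 8,  x[18] = 0,  x[19] = 8,  x[20] = 8,  x[21] = 16,  x[22] = 7,  x[23] = 6,  x[24] = 13,  x[25] = 2,  x[26] = 15,  x[27] = 0,  x[28] = 15,  x[29] = 15,  x[30] = 13,  x[31] = 11,  x[32] = 7,  x[33] = 1,  x[34] = 8,  x[35] = 9,  x[36] = 0,  x[37] = 9.
The sequence repeats with period 36.
(713 - 0) mod 36 = 29, so x[713] = x[29] = 15.

15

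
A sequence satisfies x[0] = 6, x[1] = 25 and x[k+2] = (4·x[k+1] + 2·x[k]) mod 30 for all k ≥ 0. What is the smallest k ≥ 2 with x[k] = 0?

9

Computing terms: x[0] = 6, x[1] = 25, x[2] = 22, x[3] = 18, x[4] = 26, x[5] = 20, x[6] = 12, x[7] = 28, x[8] = 16, x[9] = 0, x[10] = 2, x[11] = 8, x[12] = 6, x[13] = 10, x[14] = 22, x[15] = 18.
Since (x[14], x[15]) = (x[2], x[3]) = (22, 18) (two consecutive terms determine the rest), the sequence is eventually periodic: after a pre-period of length 2 it cycles with period 12.
The value 0 first appears (with k ≥ 2) at x[9].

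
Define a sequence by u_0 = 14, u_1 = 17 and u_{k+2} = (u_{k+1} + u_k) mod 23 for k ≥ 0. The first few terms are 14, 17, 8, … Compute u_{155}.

6

Listing terms: u_0 = 14, u_1 = 17, u_2 = 8, u_3 = 2, u_4 = 10, u_5 = 12, u_6 = 22, u_7 = 11, u_8 = 10, u_9 = 21, u_{10} = 8, u_{11} = 6, u_{12} = 14, u_{13} = 20, u_{14} = 11, u_{15} = 8, u_{16} = 19, u_{17} = 4, u_{18} = 0, u_{19} = 4, u_{20} = 4, u_{21} = 8, u_{22} = 12, u_{23} = 20, u_{24} = 9, u_{25} = 6, u_{26} = 15, u_{27} = 21, u_{28} = 13, u_{29} = 11, u_{30} = 1, u_{31} = 12, u_{32} = 13, u_{33} = 2, u_{34} = 15, u_{35} = 17, u_{36} = 9, u_{37} = 3, u_{38} = 12, u_{39} = 15, u_{40} = 4, u_{41} = 19, u_{42} = 0, u_{43} = 19, u_{44} = 19, u_{45} = 15, u_{46} = 11, u_{47} = 3, u_{48} = 14, u_{49} = 17.
Since (u_{48}, u_{49}) = (u_0, u_1) = (14, 17) (two consecutive terms determine the rest), the sequence is periodic with period 48.
(155 - 0) mod 48 = 11, so u_{155} = u_{11} = 6.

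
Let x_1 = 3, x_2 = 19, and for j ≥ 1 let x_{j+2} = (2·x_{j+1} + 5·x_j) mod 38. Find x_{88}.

1

x_1 = 3,  x_2 = 19,  x_3 = 15,  x_4 = 11,  x_5 = 21,  x_6 = 21,  x_7 = 33,  x_8 = 19,  x_9 = 13,  x_{10} = 7,  x_{11} = 3,  x_{12} = 3,  x_{13} = 21,  x_{14} = 19,  x_{15} = 29,  x_{16} = 1,  x_{17} = 33,  x_{18} = 33,  x_{19} = 3,  x_{20} = 19.
The sequence repeats with period 18.
(88 - 1) mod 18 = 15, so x_{88} = x_{16} = 1.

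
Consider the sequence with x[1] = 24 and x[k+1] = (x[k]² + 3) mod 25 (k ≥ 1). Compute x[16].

Computing terms: x[1] = 24; x[2] = 4; x[3] = 19; x[4] = 14; x[5] = 24.
The sequence repeats with period 4.
So x[16] = x[1 + ((16-1) mod 4)] = x[4] = 14.

14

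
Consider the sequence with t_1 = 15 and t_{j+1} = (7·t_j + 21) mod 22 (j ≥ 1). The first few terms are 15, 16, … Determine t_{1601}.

15

Computing terms: t_1 = 15, t_2 = 16, t_3 = 1, t_4 = 6, t_5 = 19, t_6 = 0, t_7 = 21, t_8 = 14, t_9 = 9, t_{10} = 18, t_{11} = 15.
The sequence repeats with period 10.
(1601 - 1) mod 10 = 0, so t_{1601} = t_1 = 15.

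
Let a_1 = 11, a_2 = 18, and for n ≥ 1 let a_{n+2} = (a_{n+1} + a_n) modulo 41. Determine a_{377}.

40

Computing terms: a_1 = 11,  a_2 = 18,  a_3 = 29,  a_4 = 6,  a_5 = 35,  a_6 = 0,  a_7 = 35,  a_8 = 35,  a_9 = 29,  a_{10} = 23,  a_{11} = 11,  a_{12} = 34,  a_{13} = 4,  a_{14} = 38,  a_{15} = 1,  a_{16} = 39,  a_{17} = 40,  a_{18} = 38,  a_{19} = 37,  a_{20} = 34,  a_{21} = 30,  a_{22} = 23,  a_{23} = 12,  a_{24} = 35,  a_{25} = 6,  a_{26} = 0,  a_{27} = 6,  a_{28} = 6,  a_{29} = 12,  a_{30} = 18,  a_{31} = 30,  a_{32} = 7,  a_{33} = 37,  a_{34} = 3,  a_{35} = 40,  a_{36} = 2,  a_{37} = 1,  a_{38} = 3,  a_{39} = 4,  a_{40} = 7,  a_{41} = 11,  a_{42} = 18.
The sequence repeats with period 40.
(377 - 1) mod 40 = 16, so a_{377} = a_{17} = 40.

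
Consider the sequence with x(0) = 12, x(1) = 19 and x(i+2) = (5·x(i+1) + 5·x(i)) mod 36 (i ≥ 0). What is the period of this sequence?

Listing terms: x(0) = 12, x(1) = 19, x(2) = 11, x(3) = 6, x(4) = 13, x(5) = 23, x(6) = 0, x(7) = 7, x(8) = 35, x(9) = 30, x(10) = 1, x(11) = 11, x(12) = 24, x(13) = 31, x(14) = 23, x(15) = 18, x(16) = 25, x(17) = 35, x(18) = 12, x(19) = 19.
Since (x(18), x(19)) = (x(0), x(1)) = (12, 19) (two consecutive terms determine the rest), the sequence is periodic with period 18.

18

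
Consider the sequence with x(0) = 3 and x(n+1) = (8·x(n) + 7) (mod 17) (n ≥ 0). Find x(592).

x(0) = 3; x(1) = 14; x(2) = 0; x(3) = 7; x(4) = 12; x(5) = 1; x(6) = 15; x(7) = 8; x(8) = 3.
The sequence repeats with period 8.
(592 - 0) mod 8 = 0, so x(592) = x(0) = 3.

3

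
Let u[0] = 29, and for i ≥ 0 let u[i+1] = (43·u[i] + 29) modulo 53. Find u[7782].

9

u[0] = 29,  u[1] = 4,  u[2] = 42,  u[3] = 33,  u[4] = 17,  u[5] = 18,  u[6] = 8,  u[7] = 2,  u[8] = 9,  u[9] = 45,  u[10] = 3,  u[11] = 52,  u[12] = 39,  u[13] = 10,  u[14] = 35,  u[15] = 50,  u[16] = 6,  u[17] = 22,  u[18] = 21,  u[19] = 31,  u[20] = 37,  u[21] = 30,  u[22] = 47,  u[23] = 36,  u[24] = 40,  u[25] = 0,  u[26] = 29.
Since u[26] = u[0] = 29, the sequence is periodic with period 26.
So u[7782] = u[0 + ((7782-0) mod 26)] = u[8] = 9.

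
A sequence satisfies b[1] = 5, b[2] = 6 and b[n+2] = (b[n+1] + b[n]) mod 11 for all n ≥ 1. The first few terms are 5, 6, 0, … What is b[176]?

b[1] = 5,  b[2] = 6,  b[3] = 0,  b[4] = 6,  b[5] = 6,  b[6] = 1,  b[7] = 7,  b[8] = 8,  b[9] = 4,  b[10] = 1,  b[11] = 5,  b[12] = 6.
Since (b[11], b[12]) = (b[1], b[2]) = (5, 6) (two consecutive terms determine the rest), the sequence is periodic with period 10.
So b[176] = b[1 + ((176-1) mod 10)] = b[6] = 1.

1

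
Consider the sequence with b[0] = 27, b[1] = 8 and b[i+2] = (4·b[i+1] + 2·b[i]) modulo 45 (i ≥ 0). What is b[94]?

1

Computing terms: b[0] = 27,  b[1] = 8,  b[2] = 41,  b[3] = 0,  b[4] = 37,  b[5] = 13,  b[6] = 36,  b[7] = 35,  b[8] = 32,  b[9] = 18,  b[10] = 1,  b[11] = 40,  b[12] = 27,  b[13] = 8.
The sequence repeats with period 12.
So b[94] = b[0 + ((94-0) mod 12)] = b[10] = 1.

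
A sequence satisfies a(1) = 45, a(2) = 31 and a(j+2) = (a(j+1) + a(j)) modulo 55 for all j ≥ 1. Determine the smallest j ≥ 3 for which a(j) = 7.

a(1) = 45, a(2) = 31, a(3) = 21, a(4) = 52, a(5) = 18, a(6) = 15, a(7) = 33, a(8) = 48, a(9) = 26, a(10) = 19, a(11) = 45, a(12) = 9, a(13) = 54, a(14) = 8, a(15) = 7, a(16) = 15, a(17) = 22, a(18) = 37, a(19) = 4, a(20) = 41, a(21) = 45, a(22) = 31.
The sequence repeats with period 20.
The value 7 first appears (with j ≥ 3) at a(15).

15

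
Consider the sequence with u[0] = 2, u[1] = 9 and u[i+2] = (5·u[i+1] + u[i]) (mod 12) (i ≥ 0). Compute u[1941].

u[0] = 2,  u[1] = 9,  u[2] = 11,  u[3] = 4,  u[4] = 7,  u[5] = 3,  u[6] = 10,  u[7] = 5,  u[8] = 11,  u[9] = 0,  u[10] = 11,  u[11] = 7,  u[12] = 10,  u[13] = 9,  u[14] = 7,  u[15] = 8,  u[16] = 11,  u[17] = 3,  u[18] = 2,  u[19] = 1,  u[20] = 7,  u[21] = 0,  u[22] = 7,  u[23] = 11,  u[24] = 2,  u[25] = 9.
The sequence repeats with period 24.
So u[1941] = u[0 + ((1941-0) mod 24)] = u[21] = 0.

0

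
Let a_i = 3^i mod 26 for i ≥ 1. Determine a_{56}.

9

Computing terms: a_1 = 3,  a_2 = 9,  a_3 = 1,  a_4 = 3.
Since a_4 = a_1 = 3, the sequence is periodic with period 3.
(56 - 1) mod 3 = 1, so a_{56} = a_2 = 9.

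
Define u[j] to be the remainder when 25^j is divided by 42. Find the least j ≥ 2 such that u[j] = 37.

2

u[1] = 25,  u[2] = 37,  u[3] = 1,  u[4] = 25.
Since u[4] = u[1] = 25, the sequence is periodic with period 3.
The value 37 first appears (with j ≥ 2) at u[2].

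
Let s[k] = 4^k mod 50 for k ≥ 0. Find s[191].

4

Computing terms: s[0] = 1,  s[1] = 4,  s[2] = 16,  s[3] = 14,  s[4] = 6,  s[5] = 24,  s[6] = 46,  s[7] = 34,  s[8] = 36,  s[9] = 44,  s[10] = 26,  s[11] = 4.
Since s[11] = s[1] = 4, the sequence is eventually periodic: after a pre-period of length 1 it cycles with period 10.
For k ≥ 1, s[k] depends only on (k - 1) mod 10. (191 - 1) mod 10 = 0, so s[191] = s[1] = 4.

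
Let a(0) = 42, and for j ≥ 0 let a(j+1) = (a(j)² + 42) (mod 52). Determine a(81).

We have a(0) = 42; a(1) = 38; a(2) = 30; a(3) = 6; a(4) = 26; a(5) = 42.
Since a(5) = a(0) = 42, the sequence is periodic with period 5.
(81 - 0) mod 5 = 1, so a(81) = a(1) = 38.

38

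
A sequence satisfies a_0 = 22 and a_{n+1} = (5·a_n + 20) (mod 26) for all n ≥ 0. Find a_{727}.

16

a_0 = 22,  a_1 = 0,  a_2 = 20,  a_3 = 16,  a_4 = 22.
Since a_4 = a_0 = 22, the sequence is periodic with period 4.
So a_{727} = a_{0 + ((727-0) mod 4)} = a_3 = 16.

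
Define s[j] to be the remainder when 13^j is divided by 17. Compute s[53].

s[0] = 1,  s[1] = 13,  s[2] = 16,  s[3] = 4,  s[4] = 1.
The sequence repeats with period 4.
So s[53] = s[0 + ((53-0) mod 4)] = s[1] = 13.

13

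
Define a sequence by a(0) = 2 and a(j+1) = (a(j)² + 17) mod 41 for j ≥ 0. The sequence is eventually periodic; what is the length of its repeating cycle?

a(0) = 2; a(1) = 21; a(2) = 7; a(3) = 25; a(4) = 27; a(5) = 8; a(6) = 40; a(7) = 18; a(8) = 13; a(9) = 22; a(10) = 9; a(11) = 16; a(12) = 27.
Since a(12) = a(4) = 27, the sequence is eventually periodic: after a pre-period of length 4 it cycles with period 8.

8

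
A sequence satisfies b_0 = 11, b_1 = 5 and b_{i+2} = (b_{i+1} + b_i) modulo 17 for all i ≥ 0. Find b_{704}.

b_0 = 11; b_1 = 5; b_2 = 16; b_3 = 4; b_4 = 3; b_5 = 7; b_6 = 10; b_7 = 0; b_8 = 10; b_9 = 10; b_{10} = 3; b_{11} = 13; b_{12} = 16; b_{13} = 12; b_{14} = 11; b_{15} = 6; b_{16} = 0; b_{17} = 6; b_{18} = 6; b_{19} = 12; b_{20} = 1; b_{21} = 13; b_{22} = 14; b_{23} = 10; b_{24} = 7; b_{25} = 0; b_{26} = 7; b_{27} = 7; b_{28} = 14; b_{29} = 4; b_{30} = 1; b_{31} = 5; b_{32} = 6; b_{33} = 11; b_{34} = 0; b_{35} = 11; b_{36} = 11; b_{37} = 5.
The sequence repeats with period 36.
So b_{704} = b_{0 + ((704-0) mod 36)} = b_{20} = 1.

1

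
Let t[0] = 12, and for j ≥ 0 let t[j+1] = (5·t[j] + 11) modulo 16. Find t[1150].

Listing terms: t[0] = 12, t[1] = 7, t[2] = 14, t[3] = 1, t[4] = 0, t[5] = 11, t[6] = 2, t[7] = 5, t[8] = 4, t[9] = 15, t[10] = 6, t[11] = 9, t[12] = 8, t[13] = 3, t[14] = 10, t[15] = 13, t[16] = 12.
Since t[16] = t[0] = 12, the sequence is periodic with period 16.
(1150 - 0) mod 16 = 14, so t[1150] = t[14] = 10.

10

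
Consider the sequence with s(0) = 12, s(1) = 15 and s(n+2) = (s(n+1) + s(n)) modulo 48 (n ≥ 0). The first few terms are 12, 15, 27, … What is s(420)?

s(0) = 12, s(1) = 15, s(2) = 27, s(3) = 42, s(4) = 21, s(5) = 15, s(6) = 36, s(7) = 3, s(8) = 39, s(9) = 42, s(10) = 33, s(11) = 27, s(12) = 12, s(13) = 39, s(14) = 3, s(15) = 42, s(16) = 45, s(17) = 39, s(18) = 36, s(19) = 27, s(20) = 15, s(21) = 42, s(22) = 9, s(23) = 3, s(24) = 12, s(25) = 15.
The sequence repeats with period 24.
So s(420) = s(0 + ((420-0) mod 24)) = s(12) = 12.

12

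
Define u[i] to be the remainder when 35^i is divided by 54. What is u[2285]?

We have u[0] = 1, u[1] = 35, u[2] = 37, u[3] = 53, u[4] = 19, u[5] = 17, u[6] = 1.
The sequence repeats with period 6.
(2285 - 0) mod 6 = 5, so u[2285] = u[5] = 17.

17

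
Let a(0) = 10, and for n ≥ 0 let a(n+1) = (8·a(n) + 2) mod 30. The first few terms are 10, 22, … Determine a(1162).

28

Listing terms: a(0) = 10; a(1) = 22; a(2) = 28; a(3) = 16; a(4) = 10.
The sequence repeats with period 4.
(1162 - 0) mod 4 = 2, so a(1162) = a(2) = 28.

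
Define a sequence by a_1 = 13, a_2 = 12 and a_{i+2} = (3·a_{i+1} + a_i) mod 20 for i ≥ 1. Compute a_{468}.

13

a_1 = 13,  a_2 = 12,  a_3 = 9,  a_4 = 19,  a_5 = 6,  a_6 = 17,  a_7 = 17,  a_8 = 8,  a_9 = 1,  a_{10} = 11,  a_{11} = 14,  a_{12} = 13,  a_{13} = 13,  a_{14} = 12.
Since (a_{13}, a_{14}) = (a_1, a_2) = (13, 12) (two consecutive terms determine the rest), the sequence is periodic with period 12.
(468 - 1) mod 12 = 11, so a_{468} = a_{12} = 13.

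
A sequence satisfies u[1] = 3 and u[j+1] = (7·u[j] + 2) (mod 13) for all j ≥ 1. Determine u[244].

12

Computing terms: u[1] = 3; u[2] = 10; u[3] = 7; u[4] = 12; u[5] = 8; u[6] = 6; u[7] = 5; u[8] = 11; u[9] = 1; u[10] = 9; u[11] = 0; u[12] = 2; u[13] = 3.
Since u[13] = u[1] = 3, the sequence is periodic with period 12.
So u[244] = u[1 + ((244-1) mod 12)] = u[4] = 12.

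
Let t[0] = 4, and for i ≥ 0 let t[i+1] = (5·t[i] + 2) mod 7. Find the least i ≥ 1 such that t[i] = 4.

Listing terms: t[0] = 4, t[1] = 1, t[2] = 0, t[3] = 2, t[4] = 5, t[5] = 6, t[6] = 4.
Since t[6] = t[0] = 4, the sequence is periodic with period 6.
The value 4 next appears (with i ≥ 1) at t[6].

6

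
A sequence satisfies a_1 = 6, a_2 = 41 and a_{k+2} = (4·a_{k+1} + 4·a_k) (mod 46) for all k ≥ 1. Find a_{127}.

Listing terms: a_1 = 6, a_2 = 41, a_3 = 4, a_4 = 42, a_5 = 0, a_6 = 30, a_7 = 28, a_8 = 2, a_9 = 28, a_{10} = 28, a_{11} = 40, a_{12} = 42, a_{13} = 6, a_{14} = 8, a_{15} = 10, a_{16} = 26, a_{17} = 6, a_{18} = 36, a_{19} = 30, a_{20} = 34, a_{21} = 26, a_{22} = 10, a_{23} = 6, a_{24} = 18, a_{25} = 4, a_{26} = 42.
Since (a_{25}, a_{26}) = (a_3, a_4) = (4, 42) (two consecutive terms determine the rest), the sequence is eventually periodic: after a pre-period of length 2 it cycles with period 22.
For k ≥ 3, a_k depends only on (k - 3) mod 22. (127 - 3) mod 22 = 14, so a_{127} = a_{17} = 6.

6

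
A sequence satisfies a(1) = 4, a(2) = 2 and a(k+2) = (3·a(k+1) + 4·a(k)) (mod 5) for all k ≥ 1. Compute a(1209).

We have a(1) = 4,  a(2) = 2,  a(3) = 2,  a(4) = 4,  a(5) = 0,  a(6) = 1,  a(7) = 3,  a(8) = 3,  a(9) = 1,  a(10) = 0,  a(11) = 4,  a(12) = 2.
Since (a(11), a(12)) = (a(1), a(2)) = (4, 2) (two consecutive terms determine the rest), the sequence is periodic with period 10.
So a(1209) = a(1 + ((1209-1) mod 10)) = a(9) = 1.

1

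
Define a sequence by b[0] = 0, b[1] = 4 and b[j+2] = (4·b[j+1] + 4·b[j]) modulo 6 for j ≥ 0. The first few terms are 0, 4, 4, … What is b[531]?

Computing terms: b[0] = 0,  b[1] = 4,  b[2] = 4,  b[3] = 2,  b[4] = 0,  b[5] = 2,  b[6] = 2,  b[7] = 4,  b[8] = 0,  b[9] = 4.
The sequence repeats with period 8.
So b[531] = b[0 + ((531-0) mod 8)] = b[3] = 2.

2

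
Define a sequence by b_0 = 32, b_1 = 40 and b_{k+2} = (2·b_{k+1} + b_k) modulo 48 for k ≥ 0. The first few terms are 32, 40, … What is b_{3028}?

16

b_0 = 32; b_1 = 40; b_2 = 16; b_3 = 24; b_4 = 16; b_5 = 8; b_6 = 32; b_7 = 24; b_8 = 32; b_9 = 40.
Since (b_8, b_9) = (b_0, b_1) = (32, 40) (two consecutive terms determine the rest), the sequence is periodic with period 8.
So b_{3028} = b_{0 + ((3028-0) mod 8)} = b_4 = 16.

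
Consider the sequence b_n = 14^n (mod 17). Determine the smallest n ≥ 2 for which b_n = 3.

Listing terms: b_1 = 14; b_2 = 9; b_3 = 7; b_4 = 13; b_5 = 12; b_6 = 15; b_7 = 6; b_8 = 16; b_9 = 3; b_{10} = 8; b_{11} = 10; b_{12} = 4; b_{13} = 5; b_{14} = 2; b_{15} = 11; b_{16} = 1; b_{17} = 14.
Since b_{17} = b_1 = 14, the sequence is periodic with period 16.
The value 3 first appears (with n ≥ 2) at b_9.

9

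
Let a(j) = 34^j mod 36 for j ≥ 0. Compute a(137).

Computing terms: a(0) = 1; a(1) = 34; a(2) = 4; a(3) = 28; a(4) = 16; a(5) = 4.
Since a(5) = a(2) = 4, the sequence is eventually periodic: after a pre-period of length 2 it cycles with period 3.
For j ≥ 2, a(j) depends only on (j - 2) mod 3. (137 - 2) mod 3 = 0, so a(137) = a(2) = 4.

4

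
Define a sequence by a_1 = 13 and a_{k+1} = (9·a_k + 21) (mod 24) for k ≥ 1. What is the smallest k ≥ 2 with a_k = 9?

5

We have a_1 = 13; a_2 = 18; a_3 = 15; a_4 = 12; a_5 = 9; a_6 = 6; a_7 = 3; a_8 = 0; a_9 = 21; a_{10} = 18.
Since a_{10} = a_2 = 18, the sequence is eventually periodic: after a pre-period of length 1 it cycles with period 8.
The value 9 first appears (with k ≥ 2) at a_5.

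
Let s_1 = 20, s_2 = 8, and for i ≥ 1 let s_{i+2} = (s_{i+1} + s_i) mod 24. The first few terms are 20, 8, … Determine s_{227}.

16

Listing terms: s_1 = 20, s_2 = 8, s_3 = 4, s_4 = 12, s_5 = 16, s_6 = 4, s_7 = 20, s_8 = 0, s_9 = 20, s_{10} = 20, s_{11} = 16, s_{12} = 12, s_{13} = 4, s_{14} = 16, s_{15} = 20, s_{16} = 12, s_{17} = 8, s_{18} = 20, s_{19} = 4, s_{20} = 0, s_{21} = 4, s_{22} = 4, s_{23} = 8, s_{24} = 12, s_{25} = 20, s_{26} = 8.
Since (s_{25}, s_{26}) = (s_1, s_2) = (20, 8) (two consecutive terms determine the rest), the sequence is periodic with period 24.
(227 - 1) mod 24 = 10, so s_{227} = s_{11} = 16.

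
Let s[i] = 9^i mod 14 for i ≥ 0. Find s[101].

Listing terms: s[0] = 1,  s[1] = 9,  s[2] = 11,  s[3] = 1.
The sequence repeats with period 3.
So s[101] = s[0 + ((101-0) mod 3)] = s[2] = 11.

11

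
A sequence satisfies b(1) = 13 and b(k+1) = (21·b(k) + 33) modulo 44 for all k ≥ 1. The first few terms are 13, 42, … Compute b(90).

42

Listing terms: b(1) = 13; b(2) = 42; b(3) = 35; b(4) = 20; b(5) = 13.
Since b(5) = b(1) = 13, the sequence is periodic with period 4.
So b(90) = b(1 + ((90-1) mod 4)) = b(2) = 42.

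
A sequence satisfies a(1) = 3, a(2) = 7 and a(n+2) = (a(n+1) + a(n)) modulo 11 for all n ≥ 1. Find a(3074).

6

Listing terms: a(1) = 3; a(2) = 7; a(3) = 10; a(4) = 6; a(5) = 5; a(6) = 0; a(7) = 5; a(8) = 5; a(9) = 10; a(10) = 4; a(11) = 3; a(12) = 7.
Since (a(11), a(12)) = (a(1), a(2)) = (3, 7) (two consecutive terms determine the rest), the sequence is periodic with period 10.
So a(3074) = a(1 + ((3074-1) mod 10)) = a(4) = 6.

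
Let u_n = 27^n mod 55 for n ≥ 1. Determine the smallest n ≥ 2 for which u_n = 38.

11

We have u_1 = 27, u_2 = 14, u_3 = 48, u_4 = 31, u_5 = 12, u_6 = 49, u_7 = 3, u_8 = 26, u_9 = 42, u_{10} = 34, u_{11} = 38, u_{12} = 36, u_{13} = 37, u_{14} = 9, u_{15} = 23, u_{16} = 16, u_{17} = 47, u_{18} = 4, u_{19} = 53, u_{20} = 1, u_{21} = 27.
The sequence repeats with period 20.
The value 38 first appears (with n ≥ 2) at u_{11}.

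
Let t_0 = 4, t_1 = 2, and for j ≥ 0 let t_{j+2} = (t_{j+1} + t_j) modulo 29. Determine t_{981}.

t_0 = 4; t_1 = 2; t_2 = 6; t_3 = 8; t_4 = 14; t_5 = 22; t_6 = 7; t_7 = 0; t_8 = 7; t_9 = 7; t_{10} = 14; t_{11} = 21; t_{12} = 6; t_{13} = 27; t_{14} = 4; t_{15} = 2.
Since (t_{14}, t_{15}) = (t_0, t_1) = (4, 2) (two consecutive terms determine the rest), the sequence is periodic with period 14.
So t_{981} = t_{0 + ((981-0) mod 14)} = t_1 = 2.

2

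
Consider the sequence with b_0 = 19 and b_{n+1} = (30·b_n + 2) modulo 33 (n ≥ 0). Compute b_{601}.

Computing terms: b_0 = 19, b_1 = 11, b_2 = 2, b_3 = 29, b_4 = 14, b_5 = 26, b_6 = 23, b_7 = 32, b_8 = 5, b_9 = 20, b_{10} = 8, b_{11} = 11.
Since b_{11} = b_1 = 11, the sequence is eventually periodic: after a pre-period of length 1 it cycles with period 10.
For n ≥ 1, b_n depends only on (n - 1) mod 10. (601 - 1) mod 10 = 0, so b_{601} = b_1 = 11.

11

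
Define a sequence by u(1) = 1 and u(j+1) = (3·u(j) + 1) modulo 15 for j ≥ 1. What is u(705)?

u(1) = 1,  u(2) = 4,  u(3) = 13,  u(4) = 10,  u(5) = 1.
Since u(5) = u(1) = 1, the sequence is periodic with period 4.
(705 - 1) mod 4 = 0, so u(705) = u(1) = 1.

1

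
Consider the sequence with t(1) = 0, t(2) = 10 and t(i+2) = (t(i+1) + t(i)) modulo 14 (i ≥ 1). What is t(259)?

t(1) = 0, t(2) = 10, t(3) = 10, t(4) = 6, t(5) = 2, t(6) = 8, t(7) = 10, t(8) = 4, t(9) = 0, t(10) = 4, t(11) = 4, t(12) = 8, t(13) = 12, t(14) = 6, t(15) = 4, t(16) = 10, t(17) = 0, t(18) = 10.
Since (t(17), t(18)) = (t(1), t(2)) = (0, 10) (two consecutive terms determine the rest), the sequence is periodic with period 16.
(259 - 1) mod 16 = 2, so t(259) = t(3) = 10.

10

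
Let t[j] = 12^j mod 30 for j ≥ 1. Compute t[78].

t[1] = 12; t[2] = 24; t[3] = 18; t[4] = 6; t[5] = 12.
The sequence repeats with period 4.
So t[78] = t[1 + ((78-1) mod 4)] = t[2] = 24.

24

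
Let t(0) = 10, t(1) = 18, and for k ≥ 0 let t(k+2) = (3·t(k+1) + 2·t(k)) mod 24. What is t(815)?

18

Computing terms: t(0) = 10, t(1) = 18, t(2) = 2, t(3) = 18, t(4) = 10, t(5) = 18.
Since (t(4), t(5)) = (t(0), t(1)) = (10, 18) (two consecutive terms determine the rest), the sequence is periodic with period 4.
So t(815) = t(0 + ((815-0) mod 4)) = t(3) = 18.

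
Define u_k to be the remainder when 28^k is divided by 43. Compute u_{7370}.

Computing terms: u_1 = 28; u_2 = 10; u_3 = 22; u_4 = 14; u_5 = 5; u_6 = 11; u_7 = 7; u_8 = 24; u_9 = 27; u_{10} = 25; u_{11} = 12; u_{12} = 35; u_{13} = 34; u_{14} = 6; u_{15} = 39; u_{16} = 17; u_{17} = 3; u_{18} = 41; u_{19} = 30; u_{20} = 23; u_{21} = 42; u_{22} = 15; u_{23} = 33; u_{24} = 21; u_{25} = 29; u_{26} = 38; u_{27} = 32; u_{28} = 36; u_{29} = 19; u_{30} = 16; u_{31} = 18; u_{32} = 31; u_{33} = 8; u_{34} = 9; u_{35} = 37; u_{36} = 4; u_{37} = 26; u_{38} = 40; u_{39} = 2; u_{40} = 13; u_{41} = 20; u_{42} = 1; u_{43} = 28.
The sequence repeats with period 42.
So u_{7370} = u_{1 + ((7370-1) mod 42)} = u_{20} = 23.

23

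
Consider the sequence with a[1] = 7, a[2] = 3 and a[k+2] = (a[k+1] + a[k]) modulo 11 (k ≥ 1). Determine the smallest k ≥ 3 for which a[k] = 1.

Listing terms: a[1] = 7, a[2] = 3, a[3] = 10, a[4] = 2, a[5] = 1, a[6] = 3, a[7] = 4, a[8] = 7, a[9] = 0, a[10] = 7, a[11] = 7, a[12] = 3.
Since (a[11], a[12]) = (a[1], a[2]) = (7, 3) (two consecutive terms determine the rest), the sequence is periodic with period 10.
The value 1 first appears (with k ≥ 3) at a[5].

5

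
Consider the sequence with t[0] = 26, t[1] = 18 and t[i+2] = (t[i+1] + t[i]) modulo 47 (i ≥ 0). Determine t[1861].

27

Computing terms: t[0] = 26, t[1] = 18, t[2] = 44, t[3] = 15, t[4] = 12, t[5] = 27, t[6] = 39, t[7] = 19, t[8] = 11, t[9] = 30, t[10] = 41, t[11] = 24, t[12] = 18, t[13] = 42, t[14] = 13, t[15] = 8, t[16] = 21, t[17] = 29, t[18] = 3, t[19] = 32, t[20] = 35, t[21] = 20, t[22] = 8, t[23] = 28, t[24] = 36, t[25] = 17, t[26] = 6, t[27] = 23, t[28] = 29, t[29] = 5, t[30] = 34, t[31] = 39, t[32] = 26, t[33] = 18.
The sequence repeats with period 32.
So t[1861] = t[0 + ((1861-0) mod 32)] = t[5] = 27.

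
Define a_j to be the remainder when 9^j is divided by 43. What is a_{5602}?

Computing terms: a_1 = 9; a_2 = 38; a_3 = 41; a_4 = 25; a_5 = 10; a_6 = 4; a_7 = 36; a_8 = 23; a_9 = 35; a_{10} = 14; a_{11} = 40; a_{12} = 16; a_{13} = 15; a_{14} = 6; a_{15} = 11; a_{16} = 13; a_{17} = 31; a_{18} = 21; a_{19} = 17; a_{20} = 24; a_{21} = 1; a_{22} = 9.
The sequence repeats with period 21.
(5602 - 1) mod 21 = 15, so a_{5602} = a_{16} = 13.

13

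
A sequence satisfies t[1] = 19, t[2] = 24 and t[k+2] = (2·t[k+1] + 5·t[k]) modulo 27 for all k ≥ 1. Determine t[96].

8

t[1] = 19; t[2] = 24; t[3] = 8; t[4] = 1; t[5] = 15; t[6] = 8; t[7] = 10; t[8] = 6; t[9] = 8; t[10] = 19; t[11] = 24.
The sequence repeats with period 9.
(96 - 1) mod 9 = 5, so t[96] = t[6] = 8.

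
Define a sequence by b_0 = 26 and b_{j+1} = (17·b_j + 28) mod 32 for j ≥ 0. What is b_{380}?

Listing terms: b_0 = 26; b_1 = 22; b_2 = 18; b_3 = 14; b_4 = 10; b_5 = 6; b_6 = 2; b_7 = 30; b_8 = 26.
Since b_8 = b_0 = 26, the sequence is periodic with period 8.
So b_{380} = b_{0 + ((380-0) mod 8)} = b_4 = 10.

10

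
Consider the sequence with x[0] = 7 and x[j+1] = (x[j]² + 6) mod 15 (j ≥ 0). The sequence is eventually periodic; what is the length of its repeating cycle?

Computing terms: x[0] = 7,  x[1] = 10,  x[2] = 1,  x[3] = 7.
The sequence repeats with period 3.

3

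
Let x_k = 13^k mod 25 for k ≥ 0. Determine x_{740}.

We have x_0 = 1; x_1 = 13; x_2 = 19; x_3 = 22; x_4 = 11; x_5 = 18; x_6 = 9; x_7 = 17; x_8 = 21; x_9 = 23; x_{10} = 24; x_{11} = 12; x_{12} = 6; x_{13} = 3; x_{14} = 14; x_{15} = 7; x_{16} = 16; x_{17} = 8; x_{18} = 4; x_{19} = 2; x_{20} = 1.
Since x_{20} = x_0 = 1, the sequence is periodic with period 20.
(740 - 0) mod 20 = 0, so x_{740} = x_0 = 1.

1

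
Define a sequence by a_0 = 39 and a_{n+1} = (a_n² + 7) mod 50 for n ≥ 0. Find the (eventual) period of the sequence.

a_0 = 39; a_1 = 28; a_2 = 41; a_3 = 38; a_4 = 1; a_5 = 8; a_6 = 21; a_7 = 48; a_8 = 11; a_9 = 28.
Since a_9 = a_1 = 28, the sequence is eventually periodic: after a pre-period of length 1 it cycles with period 8.

8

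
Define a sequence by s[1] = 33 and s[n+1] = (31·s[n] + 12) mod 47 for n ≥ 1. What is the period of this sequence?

We have s[1] = 33, s[2] = 1, s[3] = 43, s[4] = 29, s[5] = 18, s[6] = 6, s[7] = 10, s[8] = 40, s[9] = 30, s[10] = 2, s[11] = 27, s[12] = 3, s[13] = 11, s[14] = 24, s[15] = 4, s[16] = 42, s[17] = 45, s[18] = 44, s[19] = 13, s[20] = 39, s[21] = 46, s[22] = 28, s[23] = 34, s[24] = 32, s[25] = 17, s[26] = 22, s[27] = 36, s[28] = 0, s[29] = 12, s[30] = 8, s[31] = 25, s[32] = 35, s[33] = 16, s[34] = 38, s[35] = 15, s[36] = 7, s[37] = 41, s[38] = 14, s[39] = 23, s[40] = 20, s[41] = 21, s[42] = 5, s[43] = 26, s[44] = 19, s[45] = 37, s[46] = 31, s[47] = 33.
Since s[47] = s[1] = 33, the sequence is periodic with period 46.

46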